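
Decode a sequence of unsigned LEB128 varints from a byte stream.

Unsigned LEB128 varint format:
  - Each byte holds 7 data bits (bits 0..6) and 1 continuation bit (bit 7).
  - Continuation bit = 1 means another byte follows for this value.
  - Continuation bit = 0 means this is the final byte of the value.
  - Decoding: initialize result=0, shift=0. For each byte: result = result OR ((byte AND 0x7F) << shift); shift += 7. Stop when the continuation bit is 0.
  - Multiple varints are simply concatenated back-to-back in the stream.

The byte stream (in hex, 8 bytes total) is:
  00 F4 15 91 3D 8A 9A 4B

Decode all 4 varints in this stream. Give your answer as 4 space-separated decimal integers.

Answer: 0 2804 7825 1232138

Derivation:
  byte[0]=0x00 cont=0 payload=0x00=0: acc |= 0<<0 -> acc=0 shift=7 [end]
Varint 1: bytes[0:1] = 00 -> value 0 (1 byte(s))
  byte[1]=0xF4 cont=1 payload=0x74=116: acc |= 116<<0 -> acc=116 shift=7
  byte[2]=0x15 cont=0 payload=0x15=21: acc |= 21<<7 -> acc=2804 shift=14 [end]
Varint 2: bytes[1:3] = F4 15 -> value 2804 (2 byte(s))
  byte[3]=0x91 cont=1 payload=0x11=17: acc |= 17<<0 -> acc=17 shift=7
  byte[4]=0x3D cont=0 payload=0x3D=61: acc |= 61<<7 -> acc=7825 shift=14 [end]
Varint 3: bytes[3:5] = 91 3D -> value 7825 (2 byte(s))
  byte[5]=0x8A cont=1 payload=0x0A=10: acc |= 10<<0 -> acc=10 shift=7
  byte[6]=0x9A cont=1 payload=0x1A=26: acc |= 26<<7 -> acc=3338 shift=14
  byte[7]=0x4B cont=0 payload=0x4B=75: acc |= 75<<14 -> acc=1232138 shift=21 [end]
Varint 4: bytes[5:8] = 8A 9A 4B -> value 1232138 (3 byte(s))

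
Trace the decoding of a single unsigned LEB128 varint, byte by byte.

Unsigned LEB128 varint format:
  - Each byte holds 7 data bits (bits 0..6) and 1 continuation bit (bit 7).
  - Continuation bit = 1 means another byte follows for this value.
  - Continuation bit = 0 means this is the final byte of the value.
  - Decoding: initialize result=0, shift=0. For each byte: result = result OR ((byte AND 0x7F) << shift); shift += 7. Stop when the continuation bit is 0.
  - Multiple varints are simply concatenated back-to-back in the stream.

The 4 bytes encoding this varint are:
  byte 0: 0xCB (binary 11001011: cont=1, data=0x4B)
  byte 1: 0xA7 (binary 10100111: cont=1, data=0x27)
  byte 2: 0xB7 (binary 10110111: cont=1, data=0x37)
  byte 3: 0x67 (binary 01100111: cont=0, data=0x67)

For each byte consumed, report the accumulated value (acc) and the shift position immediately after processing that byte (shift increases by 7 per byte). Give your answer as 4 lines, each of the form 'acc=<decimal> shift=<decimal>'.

Answer: acc=75 shift=7
acc=5067 shift=14
acc=906187 shift=21
acc=216912843 shift=28

Derivation:
byte 0=0xCB: payload=0x4B=75, contrib = 75<<0 = 75; acc -> 75, shift -> 7
byte 1=0xA7: payload=0x27=39, contrib = 39<<7 = 4992; acc -> 5067, shift -> 14
byte 2=0xB7: payload=0x37=55, contrib = 55<<14 = 901120; acc -> 906187, shift -> 21
byte 3=0x67: payload=0x67=103, contrib = 103<<21 = 216006656; acc -> 216912843, shift -> 28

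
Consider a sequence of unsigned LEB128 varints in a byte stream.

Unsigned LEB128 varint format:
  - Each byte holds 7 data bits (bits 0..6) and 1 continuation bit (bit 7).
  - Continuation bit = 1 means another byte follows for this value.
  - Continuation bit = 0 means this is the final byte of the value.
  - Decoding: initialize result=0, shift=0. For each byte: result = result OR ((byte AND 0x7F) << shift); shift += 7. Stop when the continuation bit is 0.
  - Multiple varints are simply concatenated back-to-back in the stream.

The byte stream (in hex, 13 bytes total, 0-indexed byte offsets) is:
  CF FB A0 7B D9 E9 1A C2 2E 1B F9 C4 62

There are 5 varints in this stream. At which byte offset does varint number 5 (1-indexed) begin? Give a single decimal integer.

  byte[0]=0xCF cont=1 payload=0x4F=79: acc |= 79<<0 -> acc=79 shift=7
  byte[1]=0xFB cont=1 payload=0x7B=123: acc |= 123<<7 -> acc=15823 shift=14
  byte[2]=0xA0 cont=1 payload=0x20=32: acc |= 32<<14 -> acc=540111 shift=21
  byte[3]=0x7B cont=0 payload=0x7B=123: acc |= 123<<21 -> acc=258489807 shift=28 [end]
Varint 1: bytes[0:4] = CF FB A0 7B -> value 258489807 (4 byte(s))
  byte[4]=0xD9 cont=1 payload=0x59=89: acc |= 89<<0 -> acc=89 shift=7
  byte[5]=0xE9 cont=1 payload=0x69=105: acc |= 105<<7 -> acc=13529 shift=14
  byte[6]=0x1A cont=0 payload=0x1A=26: acc |= 26<<14 -> acc=439513 shift=21 [end]
Varint 2: bytes[4:7] = D9 E9 1A -> value 439513 (3 byte(s))
  byte[7]=0xC2 cont=1 payload=0x42=66: acc |= 66<<0 -> acc=66 shift=7
  byte[8]=0x2E cont=0 payload=0x2E=46: acc |= 46<<7 -> acc=5954 shift=14 [end]
Varint 3: bytes[7:9] = C2 2E -> value 5954 (2 byte(s))
  byte[9]=0x1B cont=0 payload=0x1B=27: acc |= 27<<0 -> acc=27 shift=7 [end]
Varint 4: bytes[9:10] = 1B -> value 27 (1 byte(s))
  byte[10]=0xF9 cont=1 payload=0x79=121: acc |= 121<<0 -> acc=121 shift=7
  byte[11]=0xC4 cont=1 payload=0x44=68: acc |= 68<<7 -> acc=8825 shift=14
  byte[12]=0x62 cont=0 payload=0x62=98: acc |= 98<<14 -> acc=1614457 shift=21 [end]
Varint 5: bytes[10:13] = F9 C4 62 -> value 1614457 (3 byte(s))

Answer: 10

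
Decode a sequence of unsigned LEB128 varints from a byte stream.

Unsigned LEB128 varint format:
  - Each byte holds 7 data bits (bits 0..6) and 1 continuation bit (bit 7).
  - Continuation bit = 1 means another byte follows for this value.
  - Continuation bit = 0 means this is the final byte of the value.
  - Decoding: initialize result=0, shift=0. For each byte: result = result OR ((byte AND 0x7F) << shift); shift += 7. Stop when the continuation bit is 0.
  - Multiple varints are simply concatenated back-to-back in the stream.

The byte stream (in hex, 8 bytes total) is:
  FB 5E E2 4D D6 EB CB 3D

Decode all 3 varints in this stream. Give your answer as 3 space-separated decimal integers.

  byte[0]=0xFB cont=1 payload=0x7B=123: acc |= 123<<0 -> acc=123 shift=7
  byte[1]=0x5E cont=0 payload=0x5E=94: acc |= 94<<7 -> acc=12155 shift=14 [end]
Varint 1: bytes[0:2] = FB 5E -> value 12155 (2 byte(s))
  byte[2]=0xE2 cont=1 payload=0x62=98: acc |= 98<<0 -> acc=98 shift=7
  byte[3]=0x4D cont=0 payload=0x4D=77: acc |= 77<<7 -> acc=9954 shift=14 [end]
Varint 2: bytes[2:4] = E2 4D -> value 9954 (2 byte(s))
  byte[4]=0xD6 cont=1 payload=0x56=86: acc |= 86<<0 -> acc=86 shift=7
  byte[5]=0xEB cont=1 payload=0x6B=107: acc |= 107<<7 -> acc=13782 shift=14
  byte[6]=0xCB cont=1 payload=0x4B=75: acc |= 75<<14 -> acc=1242582 shift=21
  byte[7]=0x3D cont=0 payload=0x3D=61: acc |= 61<<21 -> acc=129168854 shift=28 [end]
Varint 3: bytes[4:8] = D6 EB CB 3D -> value 129168854 (4 byte(s))

Answer: 12155 9954 129168854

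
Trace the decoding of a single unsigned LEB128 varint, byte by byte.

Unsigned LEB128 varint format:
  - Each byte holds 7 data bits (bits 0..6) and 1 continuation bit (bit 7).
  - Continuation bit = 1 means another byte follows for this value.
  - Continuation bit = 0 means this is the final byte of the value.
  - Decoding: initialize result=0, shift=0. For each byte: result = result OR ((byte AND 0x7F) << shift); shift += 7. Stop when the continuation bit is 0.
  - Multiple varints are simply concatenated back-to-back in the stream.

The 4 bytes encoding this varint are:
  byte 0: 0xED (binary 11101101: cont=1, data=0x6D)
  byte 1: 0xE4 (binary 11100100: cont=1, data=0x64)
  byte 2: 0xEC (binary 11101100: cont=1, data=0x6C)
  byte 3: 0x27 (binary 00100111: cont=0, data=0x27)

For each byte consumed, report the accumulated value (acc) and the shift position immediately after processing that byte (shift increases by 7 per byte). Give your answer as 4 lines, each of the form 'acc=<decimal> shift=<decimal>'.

Answer: acc=109 shift=7
acc=12909 shift=14
acc=1782381 shift=21
acc=83571309 shift=28

Derivation:
byte 0=0xED: payload=0x6D=109, contrib = 109<<0 = 109; acc -> 109, shift -> 7
byte 1=0xE4: payload=0x64=100, contrib = 100<<7 = 12800; acc -> 12909, shift -> 14
byte 2=0xEC: payload=0x6C=108, contrib = 108<<14 = 1769472; acc -> 1782381, shift -> 21
byte 3=0x27: payload=0x27=39, contrib = 39<<21 = 81788928; acc -> 83571309, shift -> 28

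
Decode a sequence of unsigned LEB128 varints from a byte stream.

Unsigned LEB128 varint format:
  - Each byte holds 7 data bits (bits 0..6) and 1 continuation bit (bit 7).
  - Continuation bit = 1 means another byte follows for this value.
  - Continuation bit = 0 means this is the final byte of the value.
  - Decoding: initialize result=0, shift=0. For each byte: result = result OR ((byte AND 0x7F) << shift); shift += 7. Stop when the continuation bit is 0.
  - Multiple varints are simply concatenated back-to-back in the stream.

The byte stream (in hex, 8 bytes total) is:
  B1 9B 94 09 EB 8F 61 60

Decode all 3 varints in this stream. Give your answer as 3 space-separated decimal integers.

  byte[0]=0xB1 cont=1 payload=0x31=49: acc |= 49<<0 -> acc=49 shift=7
  byte[1]=0x9B cont=1 payload=0x1B=27: acc |= 27<<7 -> acc=3505 shift=14
  byte[2]=0x94 cont=1 payload=0x14=20: acc |= 20<<14 -> acc=331185 shift=21
  byte[3]=0x09 cont=0 payload=0x09=9: acc |= 9<<21 -> acc=19205553 shift=28 [end]
Varint 1: bytes[0:4] = B1 9B 94 09 -> value 19205553 (4 byte(s))
  byte[4]=0xEB cont=1 payload=0x6B=107: acc |= 107<<0 -> acc=107 shift=7
  byte[5]=0x8F cont=1 payload=0x0F=15: acc |= 15<<7 -> acc=2027 shift=14
  byte[6]=0x61 cont=0 payload=0x61=97: acc |= 97<<14 -> acc=1591275 shift=21 [end]
Varint 2: bytes[4:7] = EB 8F 61 -> value 1591275 (3 byte(s))
  byte[7]=0x60 cont=0 payload=0x60=96: acc |= 96<<0 -> acc=96 shift=7 [end]
Varint 3: bytes[7:8] = 60 -> value 96 (1 byte(s))

Answer: 19205553 1591275 96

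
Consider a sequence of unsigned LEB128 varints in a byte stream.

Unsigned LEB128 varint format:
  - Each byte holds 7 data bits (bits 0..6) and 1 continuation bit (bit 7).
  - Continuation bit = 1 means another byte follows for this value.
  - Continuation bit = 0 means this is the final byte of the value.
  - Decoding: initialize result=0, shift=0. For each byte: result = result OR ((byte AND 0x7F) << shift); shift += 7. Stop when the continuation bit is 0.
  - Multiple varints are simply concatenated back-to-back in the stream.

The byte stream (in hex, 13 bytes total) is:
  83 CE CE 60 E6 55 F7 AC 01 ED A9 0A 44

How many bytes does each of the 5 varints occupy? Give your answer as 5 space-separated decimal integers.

Answer: 4 2 3 3 1

Derivation:
  byte[0]=0x83 cont=1 payload=0x03=3: acc |= 3<<0 -> acc=3 shift=7
  byte[1]=0xCE cont=1 payload=0x4E=78: acc |= 78<<7 -> acc=9987 shift=14
  byte[2]=0xCE cont=1 payload=0x4E=78: acc |= 78<<14 -> acc=1287939 shift=21
  byte[3]=0x60 cont=0 payload=0x60=96: acc |= 96<<21 -> acc=202614531 shift=28 [end]
Varint 1: bytes[0:4] = 83 CE CE 60 -> value 202614531 (4 byte(s))
  byte[4]=0xE6 cont=1 payload=0x66=102: acc |= 102<<0 -> acc=102 shift=7
  byte[5]=0x55 cont=0 payload=0x55=85: acc |= 85<<7 -> acc=10982 shift=14 [end]
Varint 2: bytes[4:6] = E6 55 -> value 10982 (2 byte(s))
  byte[6]=0xF7 cont=1 payload=0x77=119: acc |= 119<<0 -> acc=119 shift=7
  byte[7]=0xAC cont=1 payload=0x2C=44: acc |= 44<<7 -> acc=5751 shift=14
  byte[8]=0x01 cont=0 payload=0x01=1: acc |= 1<<14 -> acc=22135 shift=21 [end]
Varint 3: bytes[6:9] = F7 AC 01 -> value 22135 (3 byte(s))
  byte[9]=0xED cont=1 payload=0x6D=109: acc |= 109<<0 -> acc=109 shift=7
  byte[10]=0xA9 cont=1 payload=0x29=41: acc |= 41<<7 -> acc=5357 shift=14
  byte[11]=0x0A cont=0 payload=0x0A=10: acc |= 10<<14 -> acc=169197 shift=21 [end]
Varint 4: bytes[9:12] = ED A9 0A -> value 169197 (3 byte(s))
  byte[12]=0x44 cont=0 payload=0x44=68: acc |= 68<<0 -> acc=68 shift=7 [end]
Varint 5: bytes[12:13] = 44 -> value 68 (1 byte(s))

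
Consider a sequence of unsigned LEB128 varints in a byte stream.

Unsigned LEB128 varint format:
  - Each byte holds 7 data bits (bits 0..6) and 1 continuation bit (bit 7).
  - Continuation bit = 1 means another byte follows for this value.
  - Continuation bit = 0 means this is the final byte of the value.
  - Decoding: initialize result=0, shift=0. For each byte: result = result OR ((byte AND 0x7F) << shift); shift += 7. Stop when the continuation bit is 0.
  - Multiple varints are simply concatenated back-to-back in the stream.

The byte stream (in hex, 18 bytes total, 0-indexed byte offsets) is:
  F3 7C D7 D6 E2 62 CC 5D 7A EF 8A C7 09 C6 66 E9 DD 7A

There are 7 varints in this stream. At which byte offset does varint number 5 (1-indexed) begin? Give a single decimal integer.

  byte[0]=0xF3 cont=1 payload=0x73=115: acc |= 115<<0 -> acc=115 shift=7
  byte[1]=0x7C cont=0 payload=0x7C=124: acc |= 124<<7 -> acc=15987 shift=14 [end]
Varint 1: bytes[0:2] = F3 7C -> value 15987 (2 byte(s))
  byte[2]=0xD7 cont=1 payload=0x57=87: acc |= 87<<0 -> acc=87 shift=7
  byte[3]=0xD6 cont=1 payload=0x56=86: acc |= 86<<7 -> acc=11095 shift=14
  byte[4]=0xE2 cont=1 payload=0x62=98: acc |= 98<<14 -> acc=1616727 shift=21
  byte[5]=0x62 cont=0 payload=0x62=98: acc |= 98<<21 -> acc=207137623 shift=28 [end]
Varint 2: bytes[2:6] = D7 D6 E2 62 -> value 207137623 (4 byte(s))
  byte[6]=0xCC cont=1 payload=0x4C=76: acc |= 76<<0 -> acc=76 shift=7
  byte[7]=0x5D cont=0 payload=0x5D=93: acc |= 93<<7 -> acc=11980 shift=14 [end]
Varint 3: bytes[6:8] = CC 5D -> value 11980 (2 byte(s))
  byte[8]=0x7A cont=0 payload=0x7A=122: acc |= 122<<0 -> acc=122 shift=7 [end]
Varint 4: bytes[8:9] = 7A -> value 122 (1 byte(s))
  byte[9]=0xEF cont=1 payload=0x6F=111: acc |= 111<<0 -> acc=111 shift=7
  byte[10]=0x8A cont=1 payload=0x0A=10: acc |= 10<<7 -> acc=1391 shift=14
  byte[11]=0xC7 cont=1 payload=0x47=71: acc |= 71<<14 -> acc=1164655 shift=21
  byte[12]=0x09 cont=0 payload=0x09=9: acc |= 9<<21 -> acc=20039023 shift=28 [end]
Varint 5: bytes[9:13] = EF 8A C7 09 -> value 20039023 (4 byte(s))
  byte[13]=0xC6 cont=1 payload=0x46=70: acc |= 70<<0 -> acc=70 shift=7
  byte[14]=0x66 cont=0 payload=0x66=102: acc |= 102<<7 -> acc=13126 shift=14 [end]
Varint 6: bytes[13:15] = C6 66 -> value 13126 (2 byte(s))
  byte[15]=0xE9 cont=1 payload=0x69=105: acc |= 105<<0 -> acc=105 shift=7
  byte[16]=0xDD cont=1 payload=0x5D=93: acc |= 93<<7 -> acc=12009 shift=14
  byte[17]=0x7A cont=0 payload=0x7A=122: acc |= 122<<14 -> acc=2010857 shift=21 [end]
Varint 7: bytes[15:18] = E9 DD 7A -> value 2010857 (3 byte(s))

Answer: 9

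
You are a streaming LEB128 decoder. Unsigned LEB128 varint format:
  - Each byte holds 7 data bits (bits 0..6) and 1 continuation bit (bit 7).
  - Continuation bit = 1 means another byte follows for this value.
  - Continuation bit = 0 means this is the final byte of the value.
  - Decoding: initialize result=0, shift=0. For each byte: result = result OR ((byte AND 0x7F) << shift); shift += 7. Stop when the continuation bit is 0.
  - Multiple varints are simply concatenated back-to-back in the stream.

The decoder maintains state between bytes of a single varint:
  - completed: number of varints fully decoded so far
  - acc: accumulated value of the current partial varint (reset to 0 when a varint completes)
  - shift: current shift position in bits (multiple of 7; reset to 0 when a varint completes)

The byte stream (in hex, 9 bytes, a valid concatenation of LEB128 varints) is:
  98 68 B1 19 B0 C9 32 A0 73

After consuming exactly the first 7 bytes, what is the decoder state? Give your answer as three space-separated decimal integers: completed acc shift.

Answer: 3 0 0

Derivation:
byte[0]=0x98 cont=1 payload=0x18: acc |= 24<<0 -> completed=0 acc=24 shift=7
byte[1]=0x68 cont=0 payload=0x68: varint #1 complete (value=13336); reset -> completed=1 acc=0 shift=0
byte[2]=0xB1 cont=1 payload=0x31: acc |= 49<<0 -> completed=1 acc=49 shift=7
byte[3]=0x19 cont=0 payload=0x19: varint #2 complete (value=3249); reset -> completed=2 acc=0 shift=0
byte[4]=0xB0 cont=1 payload=0x30: acc |= 48<<0 -> completed=2 acc=48 shift=7
byte[5]=0xC9 cont=1 payload=0x49: acc |= 73<<7 -> completed=2 acc=9392 shift=14
byte[6]=0x32 cont=0 payload=0x32: varint #3 complete (value=828592); reset -> completed=3 acc=0 shift=0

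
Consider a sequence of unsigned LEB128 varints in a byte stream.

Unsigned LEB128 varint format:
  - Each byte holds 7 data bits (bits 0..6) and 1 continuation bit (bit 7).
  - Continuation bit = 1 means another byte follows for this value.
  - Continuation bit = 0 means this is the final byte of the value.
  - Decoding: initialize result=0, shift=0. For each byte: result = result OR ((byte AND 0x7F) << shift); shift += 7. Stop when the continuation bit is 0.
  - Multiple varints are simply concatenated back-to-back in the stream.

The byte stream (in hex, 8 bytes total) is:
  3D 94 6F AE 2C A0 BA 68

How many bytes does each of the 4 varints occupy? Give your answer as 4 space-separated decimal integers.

  byte[0]=0x3D cont=0 payload=0x3D=61: acc |= 61<<0 -> acc=61 shift=7 [end]
Varint 1: bytes[0:1] = 3D -> value 61 (1 byte(s))
  byte[1]=0x94 cont=1 payload=0x14=20: acc |= 20<<0 -> acc=20 shift=7
  byte[2]=0x6F cont=0 payload=0x6F=111: acc |= 111<<7 -> acc=14228 shift=14 [end]
Varint 2: bytes[1:3] = 94 6F -> value 14228 (2 byte(s))
  byte[3]=0xAE cont=1 payload=0x2E=46: acc |= 46<<0 -> acc=46 shift=7
  byte[4]=0x2C cont=0 payload=0x2C=44: acc |= 44<<7 -> acc=5678 shift=14 [end]
Varint 3: bytes[3:5] = AE 2C -> value 5678 (2 byte(s))
  byte[5]=0xA0 cont=1 payload=0x20=32: acc |= 32<<0 -> acc=32 shift=7
  byte[6]=0xBA cont=1 payload=0x3A=58: acc |= 58<<7 -> acc=7456 shift=14
  byte[7]=0x68 cont=0 payload=0x68=104: acc |= 104<<14 -> acc=1711392 shift=21 [end]
Varint 4: bytes[5:8] = A0 BA 68 -> value 1711392 (3 byte(s))

Answer: 1 2 2 3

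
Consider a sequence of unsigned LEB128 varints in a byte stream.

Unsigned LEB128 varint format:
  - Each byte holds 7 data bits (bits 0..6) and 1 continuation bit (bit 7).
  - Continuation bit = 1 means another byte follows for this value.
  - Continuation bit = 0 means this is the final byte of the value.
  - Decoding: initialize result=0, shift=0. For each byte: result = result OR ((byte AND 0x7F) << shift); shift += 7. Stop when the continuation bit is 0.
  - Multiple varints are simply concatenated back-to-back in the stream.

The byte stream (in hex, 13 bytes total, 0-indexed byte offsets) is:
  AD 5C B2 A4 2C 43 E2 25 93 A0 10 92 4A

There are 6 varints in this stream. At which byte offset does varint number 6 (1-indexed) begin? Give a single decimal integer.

Answer: 11

Derivation:
  byte[0]=0xAD cont=1 payload=0x2D=45: acc |= 45<<0 -> acc=45 shift=7
  byte[1]=0x5C cont=0 payload=0x5C=92: acc |= 92<<7 -> acc=11821 shift=14 [end]
Varint 1: bytes[0:2] = AD 5C -> value 11821 (2 byte(s))
  byte[2]=0xB2 cont=1 payload=0x32=50: acc |= 50<<0 -> acc=50 shift=7
  byte[3]=0xA4 cont=1 payload=0x24=36: acc |= 36<<7 -> acc=4658 shift=14
  byte[4]=0x2C cont=0 payload=0x2C=44: acc |= 44<<14 -> acc=725554 shift=21 [end]
Varint 2: bytes[2:5] = B2 A4 2C -> value 725554 (3 byte(s))
  byte[5]=0x43 cont=0 payload=0x43=67: acc |= 67<<0 -> acc=67 shift=7 [end]
Varint 3: bytes[5:6] = 43 -> value 67 (1 byte(s))
  byte[6]=0xE2 cont=1 payload=0x62=98: acc |= 98<<0 -> acc=98 shift=7
  byte[7]=0x25 cont=0 payload=0x25=37: acc |= 37<<7 -> acc=4834 shift=14 [end]
Varint 4: bytes[6:8] = E2 25 -> value 4834 (2 byte(s))
  byte[8]=0x93 cont=1 payload=0x13=19: acc |= 19<<0 -> acc=19 shift=7
  byte[9]=0xA0 cont=1 payload=0x20=32: acc |= 32<<7 -> acc=4115 shift=14
  byte[10]=0x10 cont=0 payload=0x10=16: acc |= 16<<14 -> acc=266259 shift=21 [end]
Varint 5: bytes[8:11] = 93 A0 10 -> value 266259 (3 byte(s))
  byte[11]=0x92 cont=1 payload=0x12=18: acc |= 18<<0 -> acc=18 shift=7
  byte[12]=0x4A cont=0 payload=0x4A=74: acc |= 74<<7 -> acc=9490 shift=14 [end]
Varint 6: bytes[11:13] = 92 4A -> value 9490 (2 byte(s))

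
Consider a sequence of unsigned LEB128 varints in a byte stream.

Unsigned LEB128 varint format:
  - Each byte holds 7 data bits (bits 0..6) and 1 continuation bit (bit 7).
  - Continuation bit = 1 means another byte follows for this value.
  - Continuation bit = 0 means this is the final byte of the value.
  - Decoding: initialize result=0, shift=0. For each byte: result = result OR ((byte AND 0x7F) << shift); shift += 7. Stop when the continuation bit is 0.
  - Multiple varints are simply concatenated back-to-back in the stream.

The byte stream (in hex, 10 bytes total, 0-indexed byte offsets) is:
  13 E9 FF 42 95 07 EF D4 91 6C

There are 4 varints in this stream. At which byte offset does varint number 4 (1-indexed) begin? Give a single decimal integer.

Answer: 6

Derivation:
  byte[0]=0x13 cont=0 payload=0x13=19: acc |= 19<<0 -> acc=19 shift=7 [end]
Varint 1: bytes[0:1] = 13 -> value 19 (1 byte(s))
  byte[1]=0xE9 cont=1 payload=0x69=105: acc |= 105<<0 -> acc=105 shift=7
  byte[2]=0xFF cont=1 payload=0x7F=127: acc |= 127<<7 -> acc=16361 shift=14
  byte[3]=0x42 cont=0 payload=0x42=66: acc |= 66<<14 -> acc=1097705 shift=21 [end]
Varint 2: bytes[1:4] = E9 FF 42 -> value 1097705 (3 byte(s))
  byte[4]=0x95 cont=1 payload=0x15=21: acc |= 21<<0 -> acc=21 shift=7
  byte[5]=0x07 cont=0 payload=0x07=7: acc |= 7<<7 -> acc=917 shift=14 [end]
Varint 3: bytes[4:6] = 95 07 -> value 917 (2 byte(s))
  byte[6]=0xEF cont=1 payload=0x6F=111: acc |= 111<<0 -> acc=111 shift=7
  byte[7]=0xD4 cont=1 payload=0x54=84: acc |= 84<<7 -> acc=10863 shift=14
  byte[8]=0x91 cont=1 payload=0x11=17: acc |= 17<<14 -> acc=289391 shift=21
  byte[9]=0x6C cont=0 payload=0x6C=108: acc |= 108<<21 -> acc=226781807 shift=28 [end]
Varint 4: bytes[6:10] = EF D4 91 6C -> value 226781807 (4 byte(s))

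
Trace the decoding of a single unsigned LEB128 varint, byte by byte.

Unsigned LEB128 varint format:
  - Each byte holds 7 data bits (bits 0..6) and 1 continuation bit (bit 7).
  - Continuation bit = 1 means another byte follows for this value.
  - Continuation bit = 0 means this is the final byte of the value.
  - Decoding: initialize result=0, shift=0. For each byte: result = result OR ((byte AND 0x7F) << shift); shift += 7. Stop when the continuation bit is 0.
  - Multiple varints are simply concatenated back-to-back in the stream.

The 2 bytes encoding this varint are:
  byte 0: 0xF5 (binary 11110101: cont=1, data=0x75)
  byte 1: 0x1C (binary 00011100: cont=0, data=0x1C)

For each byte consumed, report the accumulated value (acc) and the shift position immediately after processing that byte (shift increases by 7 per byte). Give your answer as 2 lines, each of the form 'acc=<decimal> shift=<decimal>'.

Answer: acc=117 shift=7
acc=3701 shift=14

Derivation:
byte 0=0xF5: payload=0x75=117, contrib = 117<<0 = 117; acc -> 117, shift -> 7
byte 1=0x1C: payload=0x1C=28, contrib = 28<<7 = 3584; acc -> 3701, shift -> 14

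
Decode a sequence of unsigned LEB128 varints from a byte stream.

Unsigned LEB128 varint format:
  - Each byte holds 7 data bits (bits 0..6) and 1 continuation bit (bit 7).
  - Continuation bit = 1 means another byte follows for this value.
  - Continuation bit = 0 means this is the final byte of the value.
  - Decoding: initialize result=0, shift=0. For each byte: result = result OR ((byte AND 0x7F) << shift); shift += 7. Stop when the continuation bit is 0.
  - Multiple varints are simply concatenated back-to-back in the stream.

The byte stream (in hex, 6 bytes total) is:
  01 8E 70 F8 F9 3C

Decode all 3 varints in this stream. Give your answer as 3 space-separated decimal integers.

  byte[0]=0x01 cont=0 payload=0x01=1: acc |= 1<<0 -> acc=1 shift=7 [end]
Varint 1: bytes[0:1] = 01 -> value 1 (1 byte(s))
  byte[1]=0x8E cont=1 payload=0x0E=14: acc |= 14<<0 -> acc=14 shift=7
  byte[2]=0x70 cont=0 payload=0x70=112: acc |= 112<<7 -> acc=14350 shift=14 [end]
Varint 2: bytes[1:3] = 8E 70 -> value 14350 (2 byte(s))
  byte[3]=0xF8 cont=1 payload=0x78=120: acc |= 120<<0 -> acc=120 shift=7
  byte[4]=0xF9 cont=1 payload=0x79=121: acc |= 121<<7 -> acc=15608 shift=14
  byte[5]=0x3C cont=0 payload=0x3C=60: acc |= 60<<14 -> acc=998648 shift=21 [end]
Varint 3: bytes[3:6] = F8 F9 3C -> value 998648 (3 byte(s))

Answer: 1 14350 998648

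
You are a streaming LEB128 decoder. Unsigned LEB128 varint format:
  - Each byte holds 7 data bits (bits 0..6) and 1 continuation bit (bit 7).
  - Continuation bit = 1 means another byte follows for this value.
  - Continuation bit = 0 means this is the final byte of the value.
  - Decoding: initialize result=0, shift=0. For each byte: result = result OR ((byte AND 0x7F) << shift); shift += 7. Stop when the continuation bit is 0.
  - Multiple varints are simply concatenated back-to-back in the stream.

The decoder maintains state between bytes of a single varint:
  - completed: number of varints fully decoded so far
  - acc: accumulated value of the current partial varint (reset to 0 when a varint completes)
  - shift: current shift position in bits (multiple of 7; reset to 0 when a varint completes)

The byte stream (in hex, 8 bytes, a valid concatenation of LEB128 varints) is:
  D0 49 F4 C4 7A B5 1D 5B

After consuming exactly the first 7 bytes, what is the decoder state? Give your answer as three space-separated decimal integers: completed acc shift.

byte[0]=0xD0 cont=1 payload=0x50: acc |= 80<<0 -> completed=0 acc=80 shift=7
byte[1]=0x49 cont=0 payload=0x49: varint #1 complete (value=9424); reset -> completed=1 acc=0 shift=0
byte[2]=0xF4 cont=1 payload=0x74: acc |= 116<<0 -> completed=1 acc=116 shift=7
byte[3]=0xC4 cont=1 payload=0x44: acc |= 68<<7 -> completed=1 acc=8820 shift=14
byte[4]=0x7A cont=0 payload=0x7A: varint #2 complete (value=2007668); reset -> completed=2 acc=0 shift=0
byte[5]=0xB5 cont=1 payload=0x35: acc |= 53<<0 -> completed=2 acc=53 shift=7
byte[6]=0x1D cont=0 payload=0x1D: varint #3 complete (value=3765); reset -> completed=3 acc=0 shift=0

Answer: 3 0 0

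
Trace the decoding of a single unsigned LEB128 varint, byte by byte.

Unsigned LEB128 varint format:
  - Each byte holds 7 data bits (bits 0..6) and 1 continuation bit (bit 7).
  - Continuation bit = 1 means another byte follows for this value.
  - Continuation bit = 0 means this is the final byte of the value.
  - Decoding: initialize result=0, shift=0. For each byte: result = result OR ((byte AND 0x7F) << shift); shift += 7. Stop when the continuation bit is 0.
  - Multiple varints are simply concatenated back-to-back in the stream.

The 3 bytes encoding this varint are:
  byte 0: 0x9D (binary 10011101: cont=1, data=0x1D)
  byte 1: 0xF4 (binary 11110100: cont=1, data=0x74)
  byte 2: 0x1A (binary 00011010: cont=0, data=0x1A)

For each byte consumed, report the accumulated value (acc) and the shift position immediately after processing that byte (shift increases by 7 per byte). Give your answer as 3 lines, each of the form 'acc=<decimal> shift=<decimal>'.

byte 0=0x9D: payload=0x1D=29, contrib = 29<<0 = 29; acc -> 29, shift -> 7
byte 1=0xF4: payload=0x74=116, contrib = 116<<7 = 14848; acc -> 14877, shift -> 14
byte 2=0x1A: payload=0x1A=26, contrib = 26<<14 = 425984; acc -> 440861, shift -> 21

Answer: acc=29 shift=7
acc=14877 shift=14
acc=440861 shift=21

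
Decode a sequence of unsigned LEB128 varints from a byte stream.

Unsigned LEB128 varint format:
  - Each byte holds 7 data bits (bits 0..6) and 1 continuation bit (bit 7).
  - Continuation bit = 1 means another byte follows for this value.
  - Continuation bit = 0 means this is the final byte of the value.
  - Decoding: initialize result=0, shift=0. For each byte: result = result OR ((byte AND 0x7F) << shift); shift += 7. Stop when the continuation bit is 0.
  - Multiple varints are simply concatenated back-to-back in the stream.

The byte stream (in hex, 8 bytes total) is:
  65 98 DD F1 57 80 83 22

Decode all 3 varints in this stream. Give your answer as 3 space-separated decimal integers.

Answer: 101 184315544 557440

Derivation:
  byte[0]=0x65 cont=0 payload=0x65=101: acc |= 101<<0 -> acc=101 shift=7 [end]
Varint 1: bytes[0:1] = 65 -> value 101 (1 byte(s))
  byte[1]=0x98 cont=1 payload=0x18=24: acc |= 24<<0 -> acc=24 shift=7
  byte[2]=0xDD cont=1 payload=0x5D=93: acc |= 93<<7 -> acc=11928 shift=14
  byte[3]=0xF1 cont=1 payload=0x71=113: acc |= 113<<14 -> acc=1863320 shift=21
  byte[4]=0x57 cont=0 payload=0x57=87: acc |= 87<<21 -> acc=184315544 shift=28 [end]
Varint 2: bytes[1:5] = 98 DD F1 57 -> value 184315544 (4 byte(s))
  byte[5]=0x80 cont=1 payload=0x00=0: acc |= 0<<0 -> acc=0 shift=7
  byte[6]=0x83 cont=1 payload=0x03=3: acc |= 3<<7 -> acc=384 shift=14
  byte[7]=0x22 cont=0 payload=0x22=34: acc |= 34<<14 -> acc=557440 shift=21 [end]
Varint 3: bytes[5:8] = 80 83 22 -> value 557440 (3 byte(s))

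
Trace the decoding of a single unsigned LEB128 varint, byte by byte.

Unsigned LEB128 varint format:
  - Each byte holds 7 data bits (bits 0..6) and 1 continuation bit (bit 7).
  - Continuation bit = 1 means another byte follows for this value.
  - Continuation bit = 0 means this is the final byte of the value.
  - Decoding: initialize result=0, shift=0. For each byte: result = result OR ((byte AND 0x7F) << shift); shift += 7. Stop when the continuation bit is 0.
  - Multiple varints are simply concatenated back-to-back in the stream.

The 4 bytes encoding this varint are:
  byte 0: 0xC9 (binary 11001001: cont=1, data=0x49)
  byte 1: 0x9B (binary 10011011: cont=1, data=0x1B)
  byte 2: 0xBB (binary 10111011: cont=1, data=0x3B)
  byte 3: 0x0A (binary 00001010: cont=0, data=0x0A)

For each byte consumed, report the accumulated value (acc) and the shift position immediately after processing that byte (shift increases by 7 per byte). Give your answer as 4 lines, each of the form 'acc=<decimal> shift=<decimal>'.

Answer: acc=73 shift=7
acc=3529 shift=14
acc=970185 shift=21
acc=21941705 shift=28

Derivation:
byte 0=0xC9: payload=0x49=73, contrib = 73<<0 = 73; acc -> 73, shift -> 7
byte 1=0x9B: payload=0x1B=27, contrib = 27<<7 = 3456; acc -> 3529, shift -> 14
byte 2=0xBB: payload=0x3B=59, contrib = 59<<14 = 966656; acc -> 970185, shift -> 21
byte 3=0x0A: payload=0x0A=10, contrib = 10<<21 = 20971520; acc -> 21941705, shift -> 28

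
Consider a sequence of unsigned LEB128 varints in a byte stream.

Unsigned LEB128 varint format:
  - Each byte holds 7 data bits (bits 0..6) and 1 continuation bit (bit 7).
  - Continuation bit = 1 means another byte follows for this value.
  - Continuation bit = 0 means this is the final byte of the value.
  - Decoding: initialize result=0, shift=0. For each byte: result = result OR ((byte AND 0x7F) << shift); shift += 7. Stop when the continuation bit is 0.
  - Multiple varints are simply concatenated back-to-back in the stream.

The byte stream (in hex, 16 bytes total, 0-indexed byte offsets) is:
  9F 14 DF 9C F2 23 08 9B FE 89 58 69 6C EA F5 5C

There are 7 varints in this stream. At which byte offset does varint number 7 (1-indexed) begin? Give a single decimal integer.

  byte[0]=0x9F cont=1 payload=0x1F=31: acc |= 31<<0 -> acc=31 shift=7
  byte[1]=0x14 cont=0 payload=0x14=20: acc |= 20<<7 -> acc=2591 shift=14 [end]
Varint 1: bytes[0:2] = 9F 14 -> value 2591 (2 byte(s))
  byte[2]=0xDF cont=1 payload=0x5F=95: acc |= 95<<0 -> acc=95 shift=7
  byte[3]=0x9C cont=1 payload=0x1C=28: acc |= 28<<7 -> acc=3679 shift=14
  byte[4]=0xF2 cont=1 payload=0x72=114: acc |= 114<<14 -> acc=1871455 shift=21
  byte[5]=0x23 cont=0 payload=0x23=35: acc |= 35<<21 -> acc=75271775 shift=28 [end]
Varint 2: bytes[2:6] = DF 9C F2 23 -> value 75271775 (4 byte(s))
  byte[6]=0x08 cont=0 payload=0x08=8: acc |= 8<<0 -> acc=8 shift=7 [end]
Varint 3: bytes[6:7] = 08 -> value 8 (1 byte(s))
  byte[7]=0x9B cont=1 payload=0x1B=27: acc |= 27<<0 -> acc=27 shift=7
  byte[8]=0xFE cont=1 payload=0x7E=126: acc |= 126<<7 -> acc=16155 shift=14
  byte[9]=0x89 cont=1 payload=0x09=9: acc |= 9<<14 -> acc=163611 shift=21
  byte[10]=0x58 cont=0 payload=0x58=88: acc |= 88<<21 -> acc=184712987 shift=28 [end]
Varint 4: bytes[7:11] = 9B FE 89 58 -> value 184712987 (4 byte(s))
  byte[11]=0x69 cont=0 payload=0x69=105: acc |= 105<<0 -> acc=105 shift=7 [end]
Varint 5: bytes[11:12] = 69 -> value 105 (1 byte(s))
  byte[12]=0x6C cont=0 payload=0x6C=108: acc |= 108<<0 -> acc=108 shift=7 [end]
Varint 6: bytes[12:13] = 6C -> value 108 (1 byte(s))
  byte[13]=0xEA cont=1 payload=0x6A=106: acc |= 106<<0 -> acc=106 shift=7
  byte[14]=0xF5 cont=1 payload=0x75=117: acc |= 117<<7 -> acc=15082 shift=14
  byte[15]=0x5C cont=0 payload=0x5C=92: acc |= 92<<14 -> acc=1522410 shift=21 [end]
Varint 7: bytes[13:16] = EA F5 5C -> value 1522410 (3 byte(s))

Answer: 13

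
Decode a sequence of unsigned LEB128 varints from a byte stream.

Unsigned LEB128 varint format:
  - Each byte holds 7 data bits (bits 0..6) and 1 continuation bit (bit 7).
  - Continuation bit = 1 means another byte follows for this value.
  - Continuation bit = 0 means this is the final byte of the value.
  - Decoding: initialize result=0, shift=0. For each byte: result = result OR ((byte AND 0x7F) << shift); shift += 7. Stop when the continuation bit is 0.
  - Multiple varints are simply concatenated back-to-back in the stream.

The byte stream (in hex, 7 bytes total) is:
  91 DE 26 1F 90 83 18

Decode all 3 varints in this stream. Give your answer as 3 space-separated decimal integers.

  byte[0]=0x91 cont=1 payload=0x11=17: acc |= 17<<0 -> acc=17 shift=7
  byte[1]=0xDE cont=1 payload=0x5E=94: acc |= 94<<7 -> acc=12049 shift=14
  byte[2]=0x26 cont=0 payload=0x26=38: acc |= 38<<14 -> acc=634641 shift=21 [end]
Varint 1: bytes[0:3] = 91 DE 26 -> value 634641 (3 byte(s))
  byte[3]=0x1F cont=0 payload=0x1F=31: acc |= 31<<0 -> acc=31 shift=7 [end]
Varint 2: bytes[3:4] = 1F -> value 31 (1 byte(s))
  byte[4]=0x90 cont=1 payload=0x10=16: acc |= 16<<0 -> acc=16 shift=7
  byte[5]=0x83 cont=1 payload=0x03=3: acc |= 3<<7 -> acc=400 shift=14
  byte[6]=0x18 cont=0 payload=0x18=24: acc |= 24<<14 -> acc=393616 shift=21 [end]
Varint 3: bytes[4:7] = 90 83 18 -> value 393616 (3 byte(s))

Answer: 634641 31 393616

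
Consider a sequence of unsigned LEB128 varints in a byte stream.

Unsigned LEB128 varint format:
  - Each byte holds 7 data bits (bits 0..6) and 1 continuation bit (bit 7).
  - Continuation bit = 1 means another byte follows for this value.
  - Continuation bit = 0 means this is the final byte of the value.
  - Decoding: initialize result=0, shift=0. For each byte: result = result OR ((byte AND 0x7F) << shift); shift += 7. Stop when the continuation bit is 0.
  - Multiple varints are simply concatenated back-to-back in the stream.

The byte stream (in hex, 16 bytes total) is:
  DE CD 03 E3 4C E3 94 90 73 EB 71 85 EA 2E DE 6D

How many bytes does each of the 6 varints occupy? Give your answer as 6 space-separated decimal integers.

Answer: 3 2 4 2 3 2

Derivation:
  byte[0]=0xDE cont=1 payload=0x5E=94: acc |= 94<<0 -> acc=94 shift=7
  byte[1]=0xCD cont=1 payload=0x4D=77: acc |= 77<<7 -> acc=9950 shift=14
  byte[2]=0x03 cont=0 payload=0x03=3: acc |= 3<<14 -> acc=59102 shift=21 [end]
Varint 1: bytes[0:3] = DE CD 03 -> value 59102 (3 byte(s))
  byte[3]=0xE3 cont=1 payload=0x63=99: acc |= 99<<0 -> acc=99 shift=7
  byte[4]=0x4C cont=0 payload=0x4C=76: acc |= 76<<7 -> acc=9827 shift=14 [end]
Varint 2: bytes[3:5] = E3 4C -> value 9827 (2 byte(s))
  byte[5]=0xE3 cont=1 payload=0x63=99: acc |= 99<<0 -> acc=99 shift=7
  byte[6]=0x94 cont=1 payload=0x14=20: acc |= 20<<7 -> acc=2659 shift=14
  byte[7]=0x90 cont=1 payload=0x10=16: acc |= 16<<14 -> acc=264803 shift=21
  byte[8]=0x73 cont=0 payload=0x73=115: acc |= 115<<21 -> acc=241437283 shift=28 [end]
Varint 3: bytes[5:9] = E3 94 90 73 -> value 241437283 (4 byte(s))
  byte[9]=0xEB cont=1 payload=0x6B=107: acc |= 107<<0 -> acc=107 shift=7
  byte[10]=0x71 cont=0 payload=0x71=113: acc |= 113<<7 -> acc=14571 shift=14 [end]
Varint 4: bytes[9:11] = EB 71 -> value 14571 (2 byte(s))
  byte[11]=0x85 cont=1 payload=0x05=5: acc |= 5<<0 -> acc=5 shift=7
  byte[12]=0xEA cont=1 payload=0x6A=106: acc |= 106<<7 -> acc=13573 shift=14
  byte[13]=0x2E cont=0 payload=0x2E=46: acc |= 46<<14 -> acc=767237 shift=21 [end]
Varint 5: bytes[11:14] = 85 EA 2E -> value 767237 (3 byte(s))
  byte[14]=0xDE cont=1 payload=0x5E=94: acc |= 94<<0 -> acc=94 shift=7
  byte[15]=0x6D cont=0 payload=0x6D=109: acc |= 109<<7 -> acc=14046 shift=14 [end]
Varint 6: bytes[14:16] = DE 6D -> value 14046 (2 byte(s))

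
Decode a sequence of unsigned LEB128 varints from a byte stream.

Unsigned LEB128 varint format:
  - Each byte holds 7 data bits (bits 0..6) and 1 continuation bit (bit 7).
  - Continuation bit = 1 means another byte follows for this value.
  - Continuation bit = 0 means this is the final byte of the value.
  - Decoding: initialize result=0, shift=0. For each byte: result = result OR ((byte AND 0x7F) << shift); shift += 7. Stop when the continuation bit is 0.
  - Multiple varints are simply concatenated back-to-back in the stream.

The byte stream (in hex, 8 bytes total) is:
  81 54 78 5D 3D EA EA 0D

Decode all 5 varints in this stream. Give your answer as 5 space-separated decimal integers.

Answer: 10753 120 93 61 226666

Derivation:
  byte[0]=0x81 cont=1 payload=0x01=1: acc |= 1<<0 -> acc=1 shift=7
  byte[1]=0x54 cont=0 payload=0x54=84: acc |= 84<<7 -> acc=10753 shift=14 [end]
Varint 1: bytes[0:2] = 81 54 -> value 10753 (2 byte(s))
  byte[2]=0x78 cont=0 payload=0x78=120: acc |= 120<<0 -> acc=120 shift=7 [end]
Varint 2: bytes[2:3] = 78 -> value 120 (1 byte(s))
  byte[3]=0x5D cont=0 payload=0x5D=93: acc |= 93<<0 -> acc=93 shift=7 [end]
Varint 3: bytes[3:4] = 5D -> value 93 (1 byte(s))
  byte[4]=0x3D cont=0 payload=0x3D=61: acc |= 61<<0 -> acc=61 shift=7 [end]
Varint 4: bytes[4:5] = 3D -> value 61 (1 byte(s))
  byte[5]=0xEA cont=1 payload=0x6A=106: acc |= 106<<0 -> acc=106 shift=7
  byte[6]=0xEA cont=1 payload=0x6A=106: acc |= 106<<7 -> acc=13674 shift=14
  byte[7]=0x0D cont=0 payload=0x0D=13: acc |= 13<<14 -> acc=226666 shift=21 [end]
Varint 5: bytes[5:8] = EA EA 0D -> value 226666 (3 byte(s))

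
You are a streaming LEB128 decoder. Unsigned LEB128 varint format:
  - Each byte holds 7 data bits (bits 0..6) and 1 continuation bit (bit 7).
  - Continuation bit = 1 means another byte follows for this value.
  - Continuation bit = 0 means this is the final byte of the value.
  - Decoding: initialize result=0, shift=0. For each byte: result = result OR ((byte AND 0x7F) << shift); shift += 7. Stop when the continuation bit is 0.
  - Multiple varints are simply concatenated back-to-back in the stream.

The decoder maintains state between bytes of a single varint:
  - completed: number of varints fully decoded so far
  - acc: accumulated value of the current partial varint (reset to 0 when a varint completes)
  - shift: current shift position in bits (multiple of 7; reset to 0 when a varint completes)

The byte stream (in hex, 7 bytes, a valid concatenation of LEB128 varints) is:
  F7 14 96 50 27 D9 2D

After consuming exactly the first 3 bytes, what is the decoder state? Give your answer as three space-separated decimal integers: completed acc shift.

Answer: 1 22 7

Derivation:
byte[0]=0xF7 cont=1 payload=0x77: acc |= 119<<0 -> completed=0 acc=119 shift=7
byte[1]=0x14 cont=0 payload=0x14: varint #1 complete (value=2679); reset -> completed=1 acc=0 shift=0
byte[2]=0x96 cont=1 payload=0x16: acc |= 22<<0 -> completed=1 acc=22 shift=7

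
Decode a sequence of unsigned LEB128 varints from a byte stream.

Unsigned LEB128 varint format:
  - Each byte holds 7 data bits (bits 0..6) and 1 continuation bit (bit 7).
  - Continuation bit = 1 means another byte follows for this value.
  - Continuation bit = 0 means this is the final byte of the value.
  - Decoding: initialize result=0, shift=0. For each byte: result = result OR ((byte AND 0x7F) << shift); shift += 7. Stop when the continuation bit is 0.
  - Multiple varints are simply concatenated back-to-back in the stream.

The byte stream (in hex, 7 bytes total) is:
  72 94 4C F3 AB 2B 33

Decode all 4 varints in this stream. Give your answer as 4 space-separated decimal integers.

  byte[0]=0x72 cont=0 payload=0x72=114: acc |= 114<<0 -> acc=114 shift=7 [end]
Varint 1: bytes[0:1] = 72 -> value 114 (1 byte(s))
  byte[1]=0x94 cont=1 payload=0x14=20: acc |= 20<<0 -> acc=20 shift=7
  byte[2]=0x4C cont=0 payload=0x4C=76: acc |= 76<<7 -> acc=9748 shift=14 [end]
Varint 2: bytes[1:3] = 94 4C -> value 9748 (2 byte(s))
  byte[3]=0xF3 cont=1 payload=0x73=115: acc |= 115<<0 -> acc=115 shift=7
  byte[4]=0xAB cont=1 payload=0x2B=43: acc |= 43<<7 -> acc=5619 shift=14
  byte[5]=0x2B cont=0 payload=0x2B=43: acc |= 43<<14 -> acc=710131 shift=21 [end]
Varint 3: bytes[3:6] = F3 AB 2B -> value 710131 (3 byte(s))
  byte[6]=0x33 cont=0 payload=0x33=51: acc |= 51<<0 -> acc=51 shift=7 [end]
Varint 4: bytes[6:7] = 33 -> value 51 (1 byte(s))

Answer: 114 9748 710131 51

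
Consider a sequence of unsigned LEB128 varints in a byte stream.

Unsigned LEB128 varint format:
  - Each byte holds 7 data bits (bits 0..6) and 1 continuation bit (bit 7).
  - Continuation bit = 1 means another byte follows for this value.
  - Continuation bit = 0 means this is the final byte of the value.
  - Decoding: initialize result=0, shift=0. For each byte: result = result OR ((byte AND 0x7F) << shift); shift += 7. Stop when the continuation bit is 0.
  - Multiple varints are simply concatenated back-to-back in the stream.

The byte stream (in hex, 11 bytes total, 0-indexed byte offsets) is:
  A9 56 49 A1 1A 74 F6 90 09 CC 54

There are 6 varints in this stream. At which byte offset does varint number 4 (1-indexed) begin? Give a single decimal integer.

Answer: 5

Derivation:
  byte[0]=0xA9 cont=1 payload=0x29=41: acc |= 41<<0 -> acc=41 shift=7
  byte[1]=0x56 cont=0 payload=0x56=86: acc |= 86<<7 -> acc=11049 shift=14 [end]
Varint 1: bytes[0:2] = A9 56 -> value 11049 (2 byte(s))
  byte[2]=0x49 cont=0 payload=0x49=73: acc |= 73<<0 -> acc=73 shift=7 [end]
Varint 2: bytes[2:3] = 49 -> value 73 (1 byte(s))
  byte[3]=0xA1 cont=1 payload=0x21=33: acc |= 33<<0 -> acc=33 shift=7
  byte[4]=0x1A cont=0 payload=0x1A=26: acc |= 26<<7 -> acc=3361 shift=14 [end]
Varint 3: bytes[3:5] = A1 1A -> value 3361 (2 byte(s))
  byte[5]=0x74 cont=0 payload=0x74=116: acc |= 116<<0 -> acc=116 shift=7 [end]
Varint 4: bytes[5:6] = 74 -> value 116 (1 byte(s))
  byte[6]=0xF6 cont=1 payload=0x76=118: acc |= 118<<0 -> acc=118 shift=7
  byte[7]=0x90 cont=1 payload=0x10=16: acc |= 16<<7 -> acc=2166 shift=14
  byte[8]=0x09 cont=0 payload=0x09=9: acc |= 9<<14 -> acc=149622 shift=21 [end]
Varint 5: bytes[6:9] = F6 90 09 -> value 149622 (3 byte(s))
  byte[9]=0xCC cont=1 payload=0x4C=76: acc |= 76<<0 -> acc=76 shift=7
  byte[10]=0x54 cont=0 payload=0x54=84: acc |= 84<<7 -> acc=10828 shift=14 [end]
Varint 6: bytes[9:11] = CC 54 -> value 10828 (2 byte(s))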